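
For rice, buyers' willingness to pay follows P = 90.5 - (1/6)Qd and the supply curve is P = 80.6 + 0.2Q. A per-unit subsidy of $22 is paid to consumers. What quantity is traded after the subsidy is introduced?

Q' = 87

Pre-subsidy: 90.5 - (1/6)Q = 80.6 + 0.2Q gives Q* = 27 and P* = 86.
With the rebate, buyers effectively pay Pb = Ps − 22, where Ps is the price sellers receive.
On the curves, Pb = 90.5 - (1/6)Q and Ps = 80.6 + 0.2Q; the wedge Ps − Pb = 22 gives 80.6 + 0.2Q − (90.5 - (1/6)Q) = 22, so Q' = 87.
Then Pb = 90.5 − (1/6)·87 = 76 and Ps = 80.6 + 0.2·87 = 98.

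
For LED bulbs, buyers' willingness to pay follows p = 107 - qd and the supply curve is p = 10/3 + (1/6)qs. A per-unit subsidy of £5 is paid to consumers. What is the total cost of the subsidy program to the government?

Government cost = 3260/7

Pre-subsidy: 107 - q = 10/3 + (1/6)q gives q* = 622/7 and p* = 127/7.
With the rebate, buyers effectively pay pb = ps − 5, where ps is the price sellers receive.
On the curves, pb = 107 - q and ps = 10/3 + (1/6)q; the wedge ps − pb = 5 gives 10/3 + (1/6)q − (107 - q) = 5, so q' = 652/7.
Then pb = 107 − 1·(652/7) = 97/7 and ps = 10/3 + (1/6)·(652/7) = 132/7.
Government outlay = subsidy × quantity = 5 × 652/7 = 3260/7.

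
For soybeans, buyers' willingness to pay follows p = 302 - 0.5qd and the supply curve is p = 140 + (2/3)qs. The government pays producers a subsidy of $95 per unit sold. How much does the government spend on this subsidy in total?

Government cost = 146490/7

Pre-subsidy: 302 - 0.5q = 140 + (2/3)q gives q* = 972/7 and p* = 1628/7.
With the subsidy, sellers receive ps = pb + 95 for each unit, where pb is the price buyers pay.
On the curves, pb = 302 - 0.5q and ps = 140 + (2/3)q; the wedge ps − pb = 95 gives 140 + (2/3)q − (302 - 0.5q) = 95, so q' = 1542/7.
Then pb = 302 − 0.5·(1542/7) = 1343/7 and ps = 140 + (2/3)·(1542/7) = 2008/7.
Government outlay = subsidy × quantity = 95 × 1542/7 = 146490/7.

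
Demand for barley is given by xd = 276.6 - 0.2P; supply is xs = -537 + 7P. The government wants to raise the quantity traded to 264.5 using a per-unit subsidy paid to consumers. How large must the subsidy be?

At x = 264.5, invert demand for the buyer price: Pb = (276.6 − 264.5)/0.2 = 60.5; invert supply for the seller price: Ps = (264.5 − (-537))/7 = 114.5.
The subsidy must fill the gap: s = Ps − Pb = 114.5 − 60.5 = 54.

Required subsidy s = 54 per unit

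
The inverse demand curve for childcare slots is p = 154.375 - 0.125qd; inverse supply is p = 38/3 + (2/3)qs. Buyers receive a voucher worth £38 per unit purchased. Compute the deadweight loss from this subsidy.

Pre-subsidy: 154.375 - 0.125q = 38/3 + (2/3)q gives q* = 179 and p* = 132.
With the rebate, buyers effectively pay pb = ps − 38, where ps is the price sellers receive.
On the curves, pb = 154.375 - 0.125q and ps = 38/3 + (2/3)q; the wedge ps − pb = 38 gives 38/3 + (2/3)q − (154.375 - 0.125q) = 38, so q' = 227.
Then pb = 154.375 − 0.125·227 = 126 and ps = 38/3 + (2/3)·227 = 164.
The subsidy expands output by 227 − 179 = 48 past the efficient level; on those units the gap between marginal cost and willingness to pay runs from 0 up to 38.
DWL = ½ × 38 × 48 = 912.

Deadweight loss = £912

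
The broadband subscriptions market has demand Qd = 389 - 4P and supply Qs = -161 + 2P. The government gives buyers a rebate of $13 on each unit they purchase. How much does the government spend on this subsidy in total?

Pre-subsidy: 389 - 4P = -161 + 2P gives P* = 275/3, Q* = 67/3.
With the rebate, buyers effectively pay Pb = Ps − 13, where Ps is the price sellers receive.
Demand in terms of Ps becomes Qd = 389 − 4(Ps − 13) = 441 - 4Ps. Setting this equal to supply: 441 - 4Ps = -161 + 2Ps, so Ps = 301/3.
Buyers pay Pb = 301/3 − 13 = 262/3; Q' = -161 + 2·(301/3) = 119/3.
Government outlay = subsidy × quantity = 13 × 119/3 = 1547/3.

Government cost = 1547/3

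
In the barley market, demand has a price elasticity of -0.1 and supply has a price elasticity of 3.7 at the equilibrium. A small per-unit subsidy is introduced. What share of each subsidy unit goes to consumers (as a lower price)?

For a small subsidy around the equilibrium, the benefit split depends on the relative slopes, which at a point are proportional to the elasticities.
Buyer share = εs/(εs + |εd|) = 3.7/(3.7 + 0.1) = 37/38; seller share = |εd|/(εs + |εd|) = 1/38.

Consumer share = 37/38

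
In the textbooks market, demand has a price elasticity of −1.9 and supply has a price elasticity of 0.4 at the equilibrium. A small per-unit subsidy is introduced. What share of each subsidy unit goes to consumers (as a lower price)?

Consumer share = 4/23

For a small subsidy around the equilibrium, the benefit split depends on the relative slopes, which at a point are proportional to the elasticities.
Buyer share = εs/(εs + |εd|) = 0.4/(0.4 + 1.9) = 4/23; seller share = |εd|/(εs + |εd|) = 19/23.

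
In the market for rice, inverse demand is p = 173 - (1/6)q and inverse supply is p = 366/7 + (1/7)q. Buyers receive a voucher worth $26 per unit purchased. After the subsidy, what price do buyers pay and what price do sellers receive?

Pre-subsidy: 173 - (1/6)q = 366/7 + (1/7)q gives q* = 390 and p* = 108.
With the rebate, buyers effectively pay pb = ps − 26, where ps is the price sellers receive.
On the curves, pb = 173 - (1/6)q and ps = 366/7 + (1/7)q; the wedge ps − pb = 26 gives 366/7 + (1/7)q − (173 - (1/6)q) = 26, so q' = 474.
Then pb = 173 − (1/6)·474 = 94 and ps = 366/7 + (1/7)·474 = 120.

Buyers pay $94; sellers receive $120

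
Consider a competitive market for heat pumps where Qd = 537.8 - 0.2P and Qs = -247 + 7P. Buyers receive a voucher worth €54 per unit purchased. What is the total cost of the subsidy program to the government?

Pre-subsidy: 537.8 - 0.2P = -247 + 7P gives P* = 109, Q* = 516.
With the rebate, buyers effectively pay Pb = Ps − 54, where Ps is the price sellers receive.
Demand in terms of Ps becomes Qd = 537.8 − 0.2(Ps − 54) = 548.6 - 0.2Ps. Setting this equal to supply: 548.6 - 0.2Ps = -247 + 7Ps, so Ps = 110.5.
Buyers pay Pb = 110.5 − 54 = 56.5; Q' = -247 + 7·110.5 = 526.5.
Government outlay = subsidy × quantity = 54 × 526.5 = 28431.

Government cost = €28431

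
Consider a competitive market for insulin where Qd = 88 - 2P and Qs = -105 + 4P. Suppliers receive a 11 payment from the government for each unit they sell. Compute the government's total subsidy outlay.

Government cost = 1265/3

Pre-subsidy: 88 - 2P = -105 + 4P gives P* = 193/6, Q* = 71/3.
With the subsidy, sellers receive Ps = Pb + 11 for each unit, where Pb is the price buyers pay.
Supply in terms of Pb becomes Qs = -105 + 4(Pb + 11) = -61 + 4Pb. Setting this equal to demand: 88 - 2Pb = -61 + 4Pb, so Pb = 149/6.
Sellers receive Ps = 149/6 + 11 = 215/6; Q' = 88 − 2·(149/6) = 115/3.
Government outlay = subsidy × quantity = 11 × 115/3 = 1265/3.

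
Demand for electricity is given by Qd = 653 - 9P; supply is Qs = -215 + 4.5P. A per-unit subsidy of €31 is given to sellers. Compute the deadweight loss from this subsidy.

Deadweight loss = €1441.5

Pre-subsidy: 653 - 9P = -215 + 4.5P gives P* = 1736/27, Q* = 223/3.
With the subsidy, sellers receive Ps = Pb + 31 for each unit, where Pb is the price buyers pay.
Supply in terms of Pb becomes Qs = -215 + 4.5(Pb + 31) = -75.5 + 4.5Pb. Setting this equal to demand: 653 - 9Pb = -75.5 + 4.5Pb, so Pb = 1457/27.
Sellers receive Ps = 1457/27 + 31 = 2294/27; Q' = 653 − 9·(1457/27) = 502/3.
The subsidy expands output by 502/3 − 223/3 = 93 past the efficient level; on those units the gap between marginal cost and willingness to pay runs from 0 up to 31.
DWL = ½ × 31 × 93 = 1441.5.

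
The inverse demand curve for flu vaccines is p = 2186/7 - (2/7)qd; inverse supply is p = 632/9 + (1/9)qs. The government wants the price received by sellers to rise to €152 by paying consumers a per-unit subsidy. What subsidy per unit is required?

Required subsidy s = €50 per unit

At a seller price of 152, quantity supplied is -632 + 9·152 = 736.
Buyers absorb 736 only when they pay pb = 2186/7 − (2/7)·736 = 102.
s = ps − pb = 152 − 102 = 50.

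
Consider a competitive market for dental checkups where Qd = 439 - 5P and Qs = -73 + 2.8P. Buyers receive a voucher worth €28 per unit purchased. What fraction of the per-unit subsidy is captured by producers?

Producer share = 25/39

Pre-subsidy: 439 - 5P = -73 + 2.8P gives P* = 2560/39, Q* = 4321/39.
With the rebate, buyers effectively pay Pb = Ps − 28, where Ps is the price sellers receive.
Demand in terms of Ps becomes Qd = 439 − 5(Ps − 28) = 579 - 5Ps. Setting this equal to supply: 579 - 5Ps = -73 + 2.8Ps, so Ps = 3260/39.
Buyers pay Pb = 3260/39 − 28 = 2168/39; Q' = -73 + 2.8·(3260/39) = 6281/39.
Buyers' price falls by P* − Pb = 2560/39 − 2168/39 = 392/39; sellers' price rises by Ps − P* = 3260/39 − 2560/39 = 700/39.
So producers capture (700/39)/28 = 25/39 of each unit of subsidy.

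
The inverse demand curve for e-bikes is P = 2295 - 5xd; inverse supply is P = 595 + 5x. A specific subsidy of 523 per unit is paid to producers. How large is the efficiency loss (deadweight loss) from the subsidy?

Pre-subsidy: 2295 - 5x = 595 + 5x gives x* = 170 and P* = 1445.
With the subsidy, sellers receive Ps = Pb + 523 for each unit, where Pb is the price buyers pay.
On the curves, Pb = 2295 - 5x and Ps = 595 + 5x; the wedge Ps − Pb = 523 gives 595 + 5x − (2295 - 5x) = 523, so x' = 222.3.
Then Pb = 2295 − 5·222.3 = 1183.5 and Ps = 595 + 5·222.3 = 1706.5.
The subsidy expands output by 222.3 − 170 = 52.3 past the efficient level; on those units the gap between marginal cost and willingness to pay runs from 0 up to 523.
DWL = ½ × 523 × 52.3 = 13676.45.

Deadweight loss = 13676.45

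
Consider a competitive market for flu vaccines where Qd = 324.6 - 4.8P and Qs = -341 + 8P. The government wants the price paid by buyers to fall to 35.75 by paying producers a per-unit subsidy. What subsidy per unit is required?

At a buyer price of 35.75, quantity demanded is 324.6 − 4.8·35.75 = 153.
Sellers supply 153 only when they receive Ps with -341 + 8·Ps = 153, i.e. Ps = 61.75.
s = Ps − Pb = 61.75 − 35.75 = 26.

Required subsidy s = 26 per unit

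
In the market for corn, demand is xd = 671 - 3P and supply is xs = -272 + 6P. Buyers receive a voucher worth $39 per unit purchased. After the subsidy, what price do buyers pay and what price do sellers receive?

Buyers pay 709/9; sellers receive 1060/9

Pre-subsidy: 671 - 3P = -272 + 6P gives P* = 943/9, x* = 1070/3.
With the rebate, buyers effectively pay Pb = Ps − 39, where Ps is the price sellers receive.
Demand in terms of Ps becomes xd = 671 − 3(Ps − 39) = 788 - 3Ps. Setting this equal to supply: 788 - 3Ps = -272 + 6Ps, so Ps = 1060/9.
Buyers pay Pb = 1060/9 − 39 = 709/9; x' = -272 + 6·(1060/9) = 1304/3.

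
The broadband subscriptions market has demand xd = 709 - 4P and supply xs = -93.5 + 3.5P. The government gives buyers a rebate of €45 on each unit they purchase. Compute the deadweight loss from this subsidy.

Deadweight loss = €1890

Pre-subsidy: 709 - 4P = -93.5 + 3.5P gives P* = 107, x* = 281.
With the rebate, buyers effectively pay Pb = Ps − 45, where Ps is the price sellers receive.
Demand in terms of Ps becomes xd = 709 − 4(Ps − 45) = 889 - 4Ps. Setting this equal to supply: 889 - 4Ps = -93.5 + 3.5Ps, so Ps = 131.
Buyers pay Pb = 131 − 45 = 86; x' = -93.5 + 3.5·131 = 365.
The subsidy expands output by 365 − 281 = 84 past the efficient level; on those units the gap between marginal cost and willingness to pay runs from 0 up to 45.
DWL = ½ × 45 × 84 = 1890.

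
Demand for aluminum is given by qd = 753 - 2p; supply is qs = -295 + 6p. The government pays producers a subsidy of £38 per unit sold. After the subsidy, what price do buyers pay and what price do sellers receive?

Buyers pay £102.5; sellers receive £140.5

Pre-subsidy: 753 - 2p = -295 + 6p gives p* = 131, q* = 491.
With the subsidy, sellers receive ps = pb + 38 for each unit, where pb is the price buyers pay.
Supply in terms of pb becomes qs = -295 + 6(pb + 38) = -67 + 6pb. Setting this equal to demand: 753 - 2pb = -67 + 6pb, so pb = 102.5.
Sellers receive ps = 102.5 + 38 = 140.5; q' = 753 − 2·102.5 = 548.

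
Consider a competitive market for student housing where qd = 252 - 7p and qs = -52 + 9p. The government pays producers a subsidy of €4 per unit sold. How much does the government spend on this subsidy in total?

Government cost = €539

Pre-subsidy: 252 - 7p = -52 + 9p gives p* = 19, q* = 119.
With the subsidy, sellers receive ps = pb + 4 for each unit, where pb is the price buyers pay.
Supply in terms of pb becomes qs = -52 + 9(pb + 4) = -16 + 9pb. Setting this equal to demand: 252 - 7pb = -16 + 9pb, so pb = 16.75.
Sellers receive ps = 16.75 + 4 = 20.75; q' = 252 − 7·16.75 = 134.75.
Government outlay = subsidy × quantity = 4 × 134.75 = 539.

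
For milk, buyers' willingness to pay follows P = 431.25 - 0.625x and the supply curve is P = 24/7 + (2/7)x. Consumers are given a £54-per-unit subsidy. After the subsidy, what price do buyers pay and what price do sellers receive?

Pre-subsidy: 431.25 - 0.625x = 24/7 + (2/7)x gives x* = 7986/17 and P* = 2340/17.
With the rebate, buyers effectively pay Pb = Ps − 54, where Ps is the price sellers receive.
On the curves, Pb = 431.25 - 0.625x and Ps = 24/7 + (2/7)x; the wedge Ps − Pb = 54 gives 24/7 + (2/7)x − (431.25 - 0.625x) = 54, so x' = 8994/17.
Then Pb = 431.25 − 0.625·(8994/17) = 1710/17 and Ps = 24/7 + (2/7)·(8994/17) = 2628/17.

Buyers pay 1710/17; sellers receive 2628/17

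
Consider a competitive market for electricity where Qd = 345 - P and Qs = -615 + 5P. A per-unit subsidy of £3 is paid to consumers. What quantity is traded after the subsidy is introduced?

Q' = 187.5

Pre-subsidy: 345 - P = -615 + 5P gives P* = 160, Q* = 185.
With the rebate, buyers effectively pay Pb = Ps − 3, where Ps is the price sellers receive.
Demand in terms of Ps becomes Qd = 345 − 1(Ps − 3) = 348 - Ps. Setting this equal to supply: 348 - Ps = -615 + 5Ps, so Ps = 160.5.
Buyers pay Pb = 160.5 − 3 = 157.5; Q' = -615 + 5·160.5 = 187.5.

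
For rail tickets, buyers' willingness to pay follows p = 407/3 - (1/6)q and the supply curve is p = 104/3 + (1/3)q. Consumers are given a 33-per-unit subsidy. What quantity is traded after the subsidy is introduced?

Pre-subsidy: 407/3 - (1/6)q = 104/3 + (1/3)q gives q* = 202 and p* = 102.
With the rebate, buyers effectively pay pb = ps − 33, where ps is the price sellers receive.
On the curves, pb = 407/3 - (1/6)q and ps = 104/3 + (1/3)q; the wedge ps − pb = 33 gives 104/3 + (1/3)q − (407/3 - (1/6)q) = 33, so q' = 268.
Then pb = 407/3 − (1/6)·268 = 91 and ps = 104/3 + (1/3)·268 = 124.

q' = 268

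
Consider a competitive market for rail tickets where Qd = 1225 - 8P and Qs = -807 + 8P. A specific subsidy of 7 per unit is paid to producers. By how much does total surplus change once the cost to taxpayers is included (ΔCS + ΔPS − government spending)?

Pre-subsidy: 1225 - 8P = -807 + 8P gives P* = 127, Q* = 209.
With the subsidy, sellers receive Ps = Pb + 7 for each unit, where Pb is the price buyers pay.
Supply in terms of Pb becomes Qs = -807 + 8(Pb + 7) = -751 + 8Pb. Setting this equal to demand: 1225 - 8Pb = -751 + 8Pb, so Pb = 123.5.
Sellers receive Ps = 123.5 + 7 = 130.5; Q' = 1225 − 8·123.5 = 237.
ΔCS = ½(209 + 237)(127 − 123.5) = 780.5; ΔPS = ½(209 + 237)(130.5 − 127) = 780.5.
Government spending = 7 × 237 = 1659.
Net change = 780.5 + 780.5 − 1659 = -98. The loss equals the DWL triangle ½·7·28.

Net change in total surplus = -98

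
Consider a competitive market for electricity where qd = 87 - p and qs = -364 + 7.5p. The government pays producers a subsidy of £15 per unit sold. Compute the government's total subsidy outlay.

Government cost = 12030/17

Pre-subsidy: 87 - p = -364 + 7.5p gives p* = 902/17, q* = 577/17.
With the subsidy, sellers receive ps = pb + 15 for each unit, where pb is the price buyers pay.
Supply in terms of pb becomes qs = -364 + 7.5(pb + 15) = -251.5 + 7.5pb. Setting this equal to demand: 87 - pb = -251.5 + 7.5pb, so pb = 677/17.
Sellers receive ps = 677/17 + 15 = 932/17; q' = 87 − 1·(677/17) = 802/17.
Government outlay = subsidy × quantity = 15 × 802/17 = 12030/17.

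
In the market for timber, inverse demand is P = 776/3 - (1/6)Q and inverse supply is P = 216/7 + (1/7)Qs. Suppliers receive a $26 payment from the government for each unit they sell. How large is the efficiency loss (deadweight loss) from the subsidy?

Pre-subsidy: 776/3 - (1/6)Q = 216/7 + (1/7)Q gives Q* = 736 and P* = 136.
With the subsidy, sellers receive Ps = Pb + 26 for each unit, where Pb is the price buyers pay.
On the curves, Pb = 776/3 - (1/6)Q and Ps = 216/7 + (1/7)Q; the wedge Ps − Pb = 26 gives 216/7 + (1/7)Q − (776/3 - (1/6)Q) = 26, so Q' = 820.
Then Pb = 776/3 − (1/6)·820 = 122 and Ps = 216/7 + (1/7)·820 = 148.
The subsidy expands output by 820 − 736 = 84 past the efficient level; on those units the gap between marginal cost and willingness to pay runs from 0 up to 26.
DWL = ½ × 26 × 84 = 1092.

Deadweight loss = $1092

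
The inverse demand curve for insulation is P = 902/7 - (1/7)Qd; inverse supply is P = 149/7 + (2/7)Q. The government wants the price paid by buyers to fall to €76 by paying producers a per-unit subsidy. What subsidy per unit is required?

Required subsidy s = €51 per unit

At a buyer price of 76, quantity demanded is 902 − 7·76 = 370.
Sellers supply 370 only when they receive Ps = 149/7 + (2/7)·370 = 127.
s = Ps − Pb = 127 − 76 = 51.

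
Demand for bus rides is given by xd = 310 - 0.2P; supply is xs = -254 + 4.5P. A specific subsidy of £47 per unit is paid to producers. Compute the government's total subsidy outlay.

Pre-subsidy: 310 - 0.2P = -254 + 4.5P gives P* = 120, x* = 286.
With the subsidy, sellers receive Ps = Pb + 47 for each unit, where Pb is the price buyers pay.
Supply in terms of Pb becomes xs = -254 + 4.5(Pb + 47) = -42.5 + 4.5Pb. Setting this equal to demand: 310 - 0.2Pb = -42.5 + 4.5Pb, so Pb = 75.
Sellers receive Ps = 75 + 47 = 122; x' = 310 − 0.2·75 = 295.
Government outlay = subsidy × quantity = 47 × 295 = 13865.

Government cost = £13865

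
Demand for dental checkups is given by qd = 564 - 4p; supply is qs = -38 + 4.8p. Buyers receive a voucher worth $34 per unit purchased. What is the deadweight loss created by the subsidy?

Deadweight loss = 13872/11

Pre-subsidy: 564 - 4p = -38 + 4.8p gives p* = 1505/22, q* = 3194/11.
With the rebate, buyers effectively pay pb = ps − 34, where ps is the price sellers receive.
Demand in terms of ps becomes qd = 564 − 4(ps − 34) = 700 - 4ps. Setting this equal to supply: 700 - 4ps = -38 + 4.8ps, so ps = 1845/22.
Buyers pay pb = 1845/22 − 34 = 1097/22; q' = -38 + 4.8·(1845/22) = 4010/11.
The subsidy expands output by 4010/11 − 3194/11 = 816/11 past the efficient level; on those units the gap between marginal cost and willingness to pay runs from 0 up to 34.
DWL = ½ × 34 × 816/11 = 13872/11.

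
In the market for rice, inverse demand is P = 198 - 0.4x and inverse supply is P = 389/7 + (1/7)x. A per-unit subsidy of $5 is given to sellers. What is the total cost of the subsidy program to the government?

Pre-subsidy: 198 - 0.4x = 389/7 + (1/7)x gives x* = 4985/19 and P* = 1768/19.
With the subsidy, sellers receive Ps = Pb + 5 for each unit, where Pb is the price buyers pay.
On the curves, Pb = 198 - 0.4x and Ps = 389/7 + (1/7)x; the wedge Ps − Pb = 5 gives 389/7 + (1/7)x − (198 - 0.4x) = 5, so x' = 5160/19.
Then Pb = 198 − 0.4·(5160/19) = 1698/19 and Ps = 389/7 + (1/7)·(5160/19) = 1793/19.
Government outlay = subsidy × quantity = 5 × 5160/19 = 25800/19.

Government cost = 25800/19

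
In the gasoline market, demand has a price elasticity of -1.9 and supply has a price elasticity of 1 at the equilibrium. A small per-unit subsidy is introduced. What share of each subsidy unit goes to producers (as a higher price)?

For a small subsidy around the equilibrium, the benefit split depends on the relative slopes, which at a point are proportional to the elasticities.
Buyer share = εs/(εs + |εd|) = 1/(1 + 1.9) = 10/29; seller share = |εd|/(εs + |εd|) = 19/29.
So producers capture 19/29 of the subsidy.

Producer share = 19/29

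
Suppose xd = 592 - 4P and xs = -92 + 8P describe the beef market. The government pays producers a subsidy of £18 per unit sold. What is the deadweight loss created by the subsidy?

Deadweight loss = £432

Pre-subsidy: 592 - 4P = -92 + 8P gives P* = 57, x* = 364.
With the subsidy, sellers receive Ps = Pb + 18 for each unit, where Pb is the price buyers pay.
Supply in terms of Pb becomes xs = -92 + 8(Pb + 18) = 52 + 8Pb. Setting this equal to demand: 592 - 4Pb = 52 + 8Pb, so Pb = 45.
Sellers receive Ps = 45 + 18 = 63; x' = 592 − 4·45 = 412.
The subsidy expands output by 412 − 364 = 48 past the efficient level; on those units the gap between marginal cost and willingness to pay runs from 0 up to 18.
DWL = ½ × 18 × 48 = 432.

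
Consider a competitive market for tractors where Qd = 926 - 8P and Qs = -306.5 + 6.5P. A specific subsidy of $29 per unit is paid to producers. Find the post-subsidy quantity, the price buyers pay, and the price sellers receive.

Pre-subsidy: 926 - 8P = -306.5 + 6.5P gives P* = 85, Q* = 246.
With the subsidy, sellers receive Ps = Pb + 29 for each unit, where Pb is the price buyers pay.
Supply in terms of Pb becomes Qs = -306.5 + 6.5(Pb + 29) = -118 + 6.5Pb. Setting this equal to demand: 926 - 8Pb = -118 + 6.5Pb, so Pb = 72.
Sellers receive Ps = 72 + 29 = 101; Q' = 926 − 8·72 = 350.

Q' = 350; buyers pay $72; sellers receive $101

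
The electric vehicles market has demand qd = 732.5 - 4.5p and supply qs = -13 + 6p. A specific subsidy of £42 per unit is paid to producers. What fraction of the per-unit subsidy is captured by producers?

Pre-subsidy: 732.5 - 4.5p = -13 + 6p gives p* = 71, q* = 413.
With the subsidy, sellers receive ps = pb + 42 for each unit, where pb is the price buyers pay.
Supply in terms of pb becomes qs = -13 + 6(pb + 42) = 239 + 6pb. Setting this equal to demand: 732.5 - 4.5pb = 239 + 6pb, so pb = 47.
Sellers receive ps = 47 + 42 = 89; q' = 732.5 − 4.5·47 = 521.
Buyers' price falls by p* − pb = 71 − 47 = 24; sellers' price rises by ps − p* = 89 − 71 = 18.
So producers capture 18/42 = 3/7 of each unit of subsidy.

Producer share = 3/7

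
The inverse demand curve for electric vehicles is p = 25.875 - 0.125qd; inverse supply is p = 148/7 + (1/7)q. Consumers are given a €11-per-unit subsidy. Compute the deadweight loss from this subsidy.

Deadweight loss = 3388/15

Pre-subsidy: 25.875 - 0.125q = 148/7 + (1/7)q gives q* = 53/3 and p* = 71/3.
With the rebate, buyers effectively pay pb = ps − 11, where ps is the price sellers receive.
On the curves, pb = 25.875 - 0.125q and ps = 148/7 + (1/7)q; the wedge ps − pb = 11 gives 148/7 + (1/7)q − (25.875 - 0.125q) = 11, so q' = 881/15.
Then pb = 25.875 − 0.125·(881/15) = 278/15 and ps = 148/7 + (1/7)·(881/15) = 443/15.
The subsidy expands output by 881/15 − 53/3 = 616/15 past the efficient level; on those units the gap between marginal cost and willingness to pay runs from 0 up to 11.
DWL = ½ × 11 × 616/15 = 3388/15.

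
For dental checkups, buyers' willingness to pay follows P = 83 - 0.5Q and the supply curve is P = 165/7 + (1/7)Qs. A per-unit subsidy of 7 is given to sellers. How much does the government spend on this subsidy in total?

Pre-subsidy: 83 - 0.5Q = 165/7 + (1/7)Q gives Q* = 832/9 and P* = 331/9.
With the subsidy, sellers receive Ps = Pb + 7 for each unit, where Pb is the price buyers pay.
On the curves, Pb = 83 - 0.5Q and Ps = 165/7 + (1/7)Q; the wedge Ps − Pb = 7 gives 165/7 + (1/7)Q − (83 - 0.5Q) = 7, so Q' = 310/3.
Then Pb = 83 − 0.5·(310/3) = 94/3 and Ps = 165/7 + (1/7)·(310/3) = 115/3.
Government outlay = subsidy × quantity = 7 × 310/3 = 2170/3.

Government cost = 2170/3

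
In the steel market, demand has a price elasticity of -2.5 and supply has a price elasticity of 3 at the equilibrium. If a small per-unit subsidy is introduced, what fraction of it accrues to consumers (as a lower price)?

Consumer share = 6/11

For a small subsidy around the equilibrium, the benefit split depends on the relative slopes, which at a point are proportional to the elasticities.
Buyer share = εs/(εs + |εd|) = 3/(3 + 2.5) = 6/11; seller share = |εd|/(εs + |εd|) = 5/11.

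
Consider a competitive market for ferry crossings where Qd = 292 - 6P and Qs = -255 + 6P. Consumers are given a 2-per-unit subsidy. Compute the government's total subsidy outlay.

Government cost = 49

Pre-subsidy: 292 - 6P = -255 + 6P gives P* = 547/12, Q* = 18.5.
With the rebate, buyers effectively pay Pb = Ps − 2, where Ps is the price sellers receive.
Demand in terms of Ps becomes Qd = 292 − 6(Ps − 2) = 304 - 6Ps. Setting this equal to supply: 304 - 6Ps = -255 + 6Ps, so Ps = 559/12.
Buyers pay Pb = 559/12 − 2 = 535/12; Q' = -255 + 6·(559/12) = 24.5.
Government outlay = subsidy × quantity = 2 × 24.5 = 49.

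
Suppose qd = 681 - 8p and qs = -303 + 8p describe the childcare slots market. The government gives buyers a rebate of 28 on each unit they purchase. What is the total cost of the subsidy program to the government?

Pre-subsidy: 681 - 8p = -303 + 8p gives p* = 61.5, q* = 189.
With the rebate, buyers effectively pay pb = ps − 28, where ps is the price sellers receive.
Demand in terms of ps becomes qd = 681 − 8(ps − 28) = 905 - 8ps. Setting this equal to supply: 905 - 8ps = -303 + 8ps, so ps = 75.5.
Buyers pay pb = 75.5 − 28 = 47.5; q' = -303 + 8·75.5 = 301.
Government outlay = subsidy × quantity = 28 × 301 = 8428.

Government cost = 8428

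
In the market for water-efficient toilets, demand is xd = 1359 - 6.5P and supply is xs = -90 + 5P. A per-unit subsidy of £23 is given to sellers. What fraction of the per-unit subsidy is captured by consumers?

Pre-subsidy: 1359 - 6.5P = -90 + 5P gives P* = 126, x* = 540.
With the subsidy, sellers receive Ps = Pb + 23 for each unit, where Pb is the price buyers pay.
Supply in terms of Pb becomes xs = -90 + 5(Pb + 23) = 25 + 5Pb. Setting this equal to demand: 1359 - 6.5Pb = 25 + 5Pb, so Pb = 116.
Sellers receive Ps = 116 + 23 = 139; x' = 1359 − 6.5·116 = 605.
Buyers' price falls by P* − Pb = 126 − 116 = 10; sellers' price rises by Ps − P* = 139 − 126 = 13.
So consumers capture 10/23 = 10/23 of each unit of subsidy.

Consumer share = 10/23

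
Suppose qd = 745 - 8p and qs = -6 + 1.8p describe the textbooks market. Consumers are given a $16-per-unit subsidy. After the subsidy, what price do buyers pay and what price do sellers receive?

Pre-subsidy: 745 - 8p = -6 + 1.8p gives p* = 3755/49, q* = 6465/49.
With the rebate, buyers effectively pay pb = ps − 16, where ps is the price sellers receive.
Demand in terms of ps becomes qd = 745 − 8(ps − 16) = 873 - 8ps. Setting this equal to supply: 873 - 8ps = -6 + 1.8ps, so ps = 4395/49.
Buyers pay pb = 4395/49 − 16 = 3611/49; q' = -6 + 1.8·(4395/49) = 7617/49.

Buyers pay 3611/49; sellers receive 4395/49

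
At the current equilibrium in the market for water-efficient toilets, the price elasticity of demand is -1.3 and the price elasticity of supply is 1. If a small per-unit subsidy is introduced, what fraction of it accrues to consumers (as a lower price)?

For a small subsidy around the equilibrium, the benefit split depends on the relative slopes, which at a point are proportional to the elasticities.
Buyer share = εs/(εs + |εd|) = 1/(1 + 1.3) = 10/23; seller share = |εd|/(εs + |εd|) = 13/23.

Consumer share = 10/23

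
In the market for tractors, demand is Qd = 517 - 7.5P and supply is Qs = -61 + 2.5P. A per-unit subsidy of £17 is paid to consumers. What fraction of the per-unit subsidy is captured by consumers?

Pre-subsidy: 517 - 7.5P = -61 + 2.5P gives P* = 57.8, Q* = 83.5.
With the rebate, buyers effectively pay Pb = Ps − 17, where Ps is the price sellers receive.
Demand in terms of Ps becomes Qd = 517 − 7.5(Ps − 17) = 644.5 - 7.5Ps. Setting this equal to supply: 644.5 - 7.5Ps = -61 + 2.5Ps, so Ps = 70.55.
Buyers pay Pb = 70.55 − 17 = 53.55; Q' = -61 + 2.5·70.55 = 115.375.
Buyers' price falls by P* − Pb = 57.8 − 53.55 = 4.25; sellers' price rises by Ps − P* = 70.55 − 57.8 = 12.75.
So consumers capture 4.25/17 = 0.25 of each unit of subsidy.

Consumer share = 0.25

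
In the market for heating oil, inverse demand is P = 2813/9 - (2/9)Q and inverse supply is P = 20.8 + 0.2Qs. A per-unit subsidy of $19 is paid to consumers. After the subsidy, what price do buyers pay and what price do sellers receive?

Buyers pay $149; sellers receive $168

Pre-subsidy: 2813/9 - (2/9)Q = 20.8 + 0.2Q gives Q* = 691 and P* = 159.
With the rebate, buyers effectively pay Pb = Ps − 19, where Ps is the price sellers receive.
On the curves, Pb = 2813/9 - (2/9)Q and Ps = 20.8 + 0.2Q; the wedge Ps − Pb = 19 gives 20.8 + 0.2Q − (2813/9 - (2/9)Q) = 19, so Q' = 736.
Then Pb = 2813/9 − (2/9)·736 = 149 and Ps = 20.8 + 0.2·736 = 168.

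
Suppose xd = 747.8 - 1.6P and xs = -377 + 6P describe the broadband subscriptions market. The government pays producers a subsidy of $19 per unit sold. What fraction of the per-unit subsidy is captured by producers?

Pre-subsidy: 747.8 - 1.6P = -377 + 6P gives P* = 148, x* = 511.
With the subsidy, sellers receive Ps = Pb + 19 for each unit, where Pb is the price buyers pay.
Supply in terms of Pb becomes xs = -377 + 6(Pb + 19) = -263 + 6Pb. Setting this equal to demand: 747.8 - 1.6Pb = -263 + 6Pb, so Pb = 133.
Sellers receive Ps = 133 + 19 = 152; x' = 747.8 − 1.6·133 = 535.
Buyers' price falls by P* − Pb = 148 − 133 = 15; sellers' price rises by Ps − P* = 152 − 148 = 4.
So producers capture 4/19 = 4/19 of each unit of subsidy.

Producer share = 4/19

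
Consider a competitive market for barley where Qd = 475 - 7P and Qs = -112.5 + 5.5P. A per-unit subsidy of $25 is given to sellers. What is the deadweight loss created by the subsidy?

Deadweight loss = $962.5

Pre-subsidy: 475 - 7P = -112.5 + 5.5P gives P* = 47, Q* = 146.
With the subsidy, sellers receive Ps = Pb + 25 for each unit, where Pb is the price buyers pay.
Supply in terms of Pb becomes Qs = -112.5 + 5.5(Pb + 25) = 25 + 5.5Pb. Setting this equal to demand: 475 - 7Pb = 25 + 5.5Pb, so Pb = 36.
Sellers receive Ps = 36 + 25 = 61; Q' = 475 − 7·36 = 223.
The subsidy expands output by 223 − 146 = 77 past the efficient level; on those units the gap between marginal cost and willingness to pay runs from 0 up to 25.
DWL = ½ × 25 × 77 = 962.5.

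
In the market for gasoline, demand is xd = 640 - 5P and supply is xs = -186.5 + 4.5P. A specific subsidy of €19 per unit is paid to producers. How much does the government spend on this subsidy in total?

Pre-subsidy: 640 - 5P = -186.5 + 4.5P gives P* = 87, x* = 205.
With the subsidy, sellers receive Ps = Pb + 19 for each unit, where Pb is the price buyers pay.
Supply in terms of Pb becomes xs = -186.5 + 4.5(Pb + 19) = -101 + 4.5Pb. Setting this equal to demand: 640 - 5Pb = -101 + 4.5Pb, so Pb = 78.
Sellers receive Ps = 78 + 19 = 97; x' = 640 − 5·78 = 250.
Government outlay = subsidy × quantity = 19 × 250 = 4750.

Government cost = €4750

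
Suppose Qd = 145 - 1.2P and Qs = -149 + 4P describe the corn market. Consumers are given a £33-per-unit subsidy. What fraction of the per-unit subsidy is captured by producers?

Producer share = 3/13

Pre-subsidy: 145 - 1.2P = -149 + 4P gives P* = 735/13, Q* = 1003/13.
With the rebate, buyers effectively pay Pb = Ps − 33, where Ps is the price sellers receive.
Demand in terms of Ps becomes Qd = 145 − 1.2(Ps − 33) = 184.6 - 1.2Ps. Setting this equal to supply: 184.6 - 1.2Ps = -149 + 4Ps, so Ps = 834/13.
Buyers pay Pb = 834/13 − 33 = 405/13; Q' = -149 + 4·(834/13) = 1399/13.
Buyers' price falls by P* − Pb = 735/13 − 405/13 = 330/13; sellers' price rises by Ps − P* = 834/13 − 735/13 = 99/13.
So producers capture (99/13)/33 = 3/13 of each unit of subsidy.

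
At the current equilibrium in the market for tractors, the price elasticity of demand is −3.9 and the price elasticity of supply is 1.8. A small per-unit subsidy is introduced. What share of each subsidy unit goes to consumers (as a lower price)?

Consumer share = 6/19

For a small subsidy around the equilibrium, the benefit split depends on the relative slopes, which at a point are proportional to the elasticities.
Buyer share = εs/(εs + |εd|) = 1.8/(1.8 + 3.9) = 6/19; seller share = |εd|/(εs + |εd|) = 13/19.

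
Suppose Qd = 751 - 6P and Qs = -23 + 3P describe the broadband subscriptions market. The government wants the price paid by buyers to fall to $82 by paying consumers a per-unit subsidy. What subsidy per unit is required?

Required subsidy s = $12 per unit

At a buyer price of 82, quantity demanded is 751 − 6·82 = 259.
Sellers supply 259 only when they receive Ps with -23 + 3·Ps = 259, i.e. Ps = 94.
s = Ps − Pb = 94 − 82 = 12.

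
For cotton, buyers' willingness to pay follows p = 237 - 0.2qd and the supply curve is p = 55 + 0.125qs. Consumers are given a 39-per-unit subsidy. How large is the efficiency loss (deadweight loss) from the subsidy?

Pre-subsidy: 237 - 0.2q = 55 + 0.125q gives q* = 560 and p* = 125.
With the rebate, buyers effectively pay pb = ps − 39, where ps is the price sellers receive.
On the curves, pb = 237 - 0.2q and ps = 55 + 0.125q; the wedge ps − pb = 39 gives 55 + 0.125q − (237 - 0.2q) = 39, so q' = 680.
Then pb = 237 − 0.2·680 = 101 and ps = 55 + 0.125·680 = 140.
The subsidy expands output by 680 − 560 = 120 past the efficient level; on those units the gap between marginal cost and willingness to pay runs from 0 up to 39.
DWL = ½ × 39 × 120 = 2340.

Deadweight loss = 2340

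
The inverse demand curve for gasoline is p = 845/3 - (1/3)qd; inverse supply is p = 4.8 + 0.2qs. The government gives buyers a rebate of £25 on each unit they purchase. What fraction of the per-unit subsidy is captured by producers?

Producer share = 0.375

Pre-subsidy: 845/3 - (1/3)q = 4.8 + 0.2q gives q* = 519.125 and p* = 108.625.
With the rebate, buyers effectively pay pb = ps − 25, where ps is the price sellers receive.
On the curves, pb = 845/3 - (1/3)q and ps = 4.8 + 0.2q; the wedge ps − pb = 25 gives 4.8 + 0.2q − (845/3 - (1/3)q) = 25, so q' = 566.
Then pb = 845/3 − (1/3)·566 = 93 and ps = 4.8 + 0.2·566 = 118.
Buyers' price falls by p* − pb = 108.625 − 93 = 15.625; sellers' price rises by ps − p* = 118 − 108.625 = 9.375.
So producers capture 9.375/25 = 0.375 of each unit of subsidy.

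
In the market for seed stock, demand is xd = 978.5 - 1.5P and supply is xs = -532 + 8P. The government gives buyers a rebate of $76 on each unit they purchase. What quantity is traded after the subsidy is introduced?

x' = 836

Pre-subsidy: 978.5 - 1.5P = -532 + 8P gives P* = 159, x* = 740.
With the rebate, buyers effectively pay Pb = Ps − 76, where Ps is the price sellers receive.
Demand in terms of Ps becomes xd = 978.5 − 1.5(Ps − 76) = 1092.5 - 1.5Ps. Setting this equal to supply: 1092.5 - 1.5Ps = -532 + 8Ps, so Ps = 171.
Buyers pay Pb = 171 − 76 = 95; x' = -532 + 8·171 = 836.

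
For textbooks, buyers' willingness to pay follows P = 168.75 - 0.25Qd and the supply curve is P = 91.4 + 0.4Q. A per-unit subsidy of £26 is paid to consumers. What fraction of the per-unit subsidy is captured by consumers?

Consumer share = 5/13

Pre-subsidy: 168.75 - 0.25Q = 91.4 + 0.4Q gives Q* = 119 and P* = 139.
With the rebate, buyers effectively pay Pb = Ps − 26, where Ps is the price sellers receive.
On the curves, Pb = 168.75 - 0.25Q and Ps = 91.4 + 0.4Q; the wedge Ps − Pb = 26 gives 91.4 + 0.4Q − (168.75 - 0.25Q) = 26, so Q' = 159.
Then Pb = 168.75 − 0.25·159 = 129 and Ps = 91.4 + 0.4·159 = 155.
Buyers' price falls by P* − Pb = 139 − 129 = 10; sellers' price rises by Ps − P* = 155 − 139 = 16.
So consumers capture 10/26 = 5/13 of each unit of subsidy.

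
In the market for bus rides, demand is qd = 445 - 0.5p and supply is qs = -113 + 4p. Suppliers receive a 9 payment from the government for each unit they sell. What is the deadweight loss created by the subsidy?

Pre-subsidy: 445 - 0.5p = -113 + 4p gives p* = 124, q* = 383.
With the subsidy, sellers receive ps = pb + 9 for each unit, where pb is the price buyers pay.
Supply in terms of pb becomes qs = -113 + 4(pb + 9) = -77 + 4pb. Setting this equal to demand: 445 - 0.5pb = -77 + 4pb, so pb = 116.
Sellers receive ps = 116 + 9 = 125; q' = 445 − 0.5·116 = 387.
The subsidy expands output by 387 − 383 = 4 past the efficient level; on those units the gap between marginal cost and willingness to pay runs from 0 up to 9.
DWL = ½ × 9 × 4 = 18.

Deadweight loss = 18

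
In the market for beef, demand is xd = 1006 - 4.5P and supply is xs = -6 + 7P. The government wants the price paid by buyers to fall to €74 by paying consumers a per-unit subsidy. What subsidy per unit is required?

Required subsidy s = €23 per unit

At a buyer price of 74, quantity demanded is 1006 − 4.5·74 = 673.
Sellers supply 673 only when they receive Ps with -6 + 7·Ps = 673, i.e. Ps = 97.
s = Ps − Pb = 97 − 74 = 23.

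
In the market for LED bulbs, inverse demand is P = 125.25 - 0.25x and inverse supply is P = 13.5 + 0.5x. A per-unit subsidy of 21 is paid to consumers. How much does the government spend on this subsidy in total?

Pre-subsidy: 125.25 - 0.25x = 13.5 + 0.5x gives x* = 149 and P* = 88.
With the rebate, buyers effectively pay Pb = Ps − 21, where Ps is the price sellers receive.
On the curves, Pb = 125.25 - 0.25x and Ps = 13.5 + 0.5x; the wedge Ps − Pb = 21 gives 13.5 + 0.5x − (125.25 - 0.25x) = 21, so x' = 177.
Then Pb = 125.25 − 0.25·177 = 81 and Ps = 13.5 + 0.5·177 = 102.
Government outlay = subsidy × quantity = 21 × 177 = 3717.

Government cost = 3717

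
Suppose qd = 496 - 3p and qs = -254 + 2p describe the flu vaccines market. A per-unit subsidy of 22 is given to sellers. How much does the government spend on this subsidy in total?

Pre-subsidy: 496 - 3p = -254 + 2p gives p* = 150, q* = 46.
With the subsidy, sellers receive ps = pb + 22 for each unit, where pb is the price buyers pay.
Supply in terms of pb becomes qs = -254 + 2(pb + 22) = -210 + 2pb. Setting this equal to demand: 496 - 3pb = -210 + 2pb, so pb = 141.2.
Sellers receive ps = 141.2 + 22 = 163.2; q' = 496 − 3·141.2 = 72.4.
Government outlay = subsidy × quantity = 22 × 72.4 = 1592.8.

Government cost = 1592.8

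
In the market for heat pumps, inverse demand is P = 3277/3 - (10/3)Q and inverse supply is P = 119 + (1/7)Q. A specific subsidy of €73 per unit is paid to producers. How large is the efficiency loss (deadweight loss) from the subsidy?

Pre-subsidy: 3277/3 - (10/3)Q = 119 + (1/7)Q gives Q* = 280 and P* = 159.
With the subsidy, sellers receive Ps = Pb + 73 for each unit, where Pb is the price buyers pay.
On the curves, Pb = 3277/3 - (10/3)Q and Ps = 119 + (1/7)Q; the wedge Ps − Pb = 73 gives 119 + (1/7)Q − (3277/3 - (10/3)Q) = 73, so Q' = 301.
Then Pb = 3277/3 − (10/3)·301 = 89 and Ps = 119 + (1/7)·301 = 162.
The subsidy expands output by 301 − 280 = 21 past the efficient level; on those units the gap between marginal cost and willingness to pay runs from 0 up to 73.
DWL = ½ × 73 × 21 = 766.5.

Deadweight loss = €766.5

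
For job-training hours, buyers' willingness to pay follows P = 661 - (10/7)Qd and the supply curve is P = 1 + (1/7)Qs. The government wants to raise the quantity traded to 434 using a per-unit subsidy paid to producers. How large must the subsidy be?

At Q = 434, from the demand curve buyers pay Pb = 661 − (10/7)·434 = 41; from the supply curve sellers need Ps = 1 + (1/7)·434 = 63.
The subsidy must fill the gap: s = Ps − Pb = 63 − 41 = 22.

Required subsidy s = 22 per unit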